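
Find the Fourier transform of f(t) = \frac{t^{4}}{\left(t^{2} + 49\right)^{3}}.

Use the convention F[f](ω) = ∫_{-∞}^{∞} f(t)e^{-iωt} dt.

F(ω) = \frac{\pi \left(49 \omega^{2} - 35 \left|{\omega}\right| + 3\right) e^{- 7 \left|{\omega}\right|}}{56}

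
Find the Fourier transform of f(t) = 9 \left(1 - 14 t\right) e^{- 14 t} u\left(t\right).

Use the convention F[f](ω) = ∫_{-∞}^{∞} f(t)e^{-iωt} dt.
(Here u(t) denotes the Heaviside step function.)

F(ω) = \frac{9 i \omega}{- \omega^{2} + 28 i \omega + 196}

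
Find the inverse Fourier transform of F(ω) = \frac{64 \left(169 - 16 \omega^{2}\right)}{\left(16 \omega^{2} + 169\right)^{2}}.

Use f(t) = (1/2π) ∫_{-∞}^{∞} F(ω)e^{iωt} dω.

f(t) = 2 e^{- \frac{13 \left|{t}\right|}{4}} \left|{t}\right|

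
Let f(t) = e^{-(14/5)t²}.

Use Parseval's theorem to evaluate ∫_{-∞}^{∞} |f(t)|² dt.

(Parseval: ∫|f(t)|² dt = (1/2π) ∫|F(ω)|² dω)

∫|f(t)|² dt = \frac{\sqrt{35} \sqrt{\pi}}{14}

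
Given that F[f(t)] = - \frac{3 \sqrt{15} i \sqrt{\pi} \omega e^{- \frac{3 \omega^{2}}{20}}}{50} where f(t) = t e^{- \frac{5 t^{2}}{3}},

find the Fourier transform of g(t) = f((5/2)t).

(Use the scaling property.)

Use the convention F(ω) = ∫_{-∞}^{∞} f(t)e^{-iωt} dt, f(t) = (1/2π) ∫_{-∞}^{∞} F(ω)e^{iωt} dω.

F[g](ω) = - \frac{6 \sqrt{15} i \sqrt{\pi} \omega e^{- \frac{3 \omega^{2}}{125}}}{625}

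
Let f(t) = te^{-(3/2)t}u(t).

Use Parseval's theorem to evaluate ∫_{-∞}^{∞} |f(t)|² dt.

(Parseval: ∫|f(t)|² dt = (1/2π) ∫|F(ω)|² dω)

∫|f(t)|² dt = \frac{2}{27}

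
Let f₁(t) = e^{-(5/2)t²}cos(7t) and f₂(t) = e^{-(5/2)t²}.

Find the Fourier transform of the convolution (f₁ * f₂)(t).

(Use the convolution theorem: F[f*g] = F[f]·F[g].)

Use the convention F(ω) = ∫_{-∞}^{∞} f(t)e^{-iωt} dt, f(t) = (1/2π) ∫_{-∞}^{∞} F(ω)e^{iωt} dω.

F[f₁*f₂](ω) = \frac{\pi \left(e^{\frac{14 \omega}{5}} + 1\right) e^{- \frac{\omega^{2}}{5} - \frac{7 \omega}{5} - \frac{49}{10}}}{5}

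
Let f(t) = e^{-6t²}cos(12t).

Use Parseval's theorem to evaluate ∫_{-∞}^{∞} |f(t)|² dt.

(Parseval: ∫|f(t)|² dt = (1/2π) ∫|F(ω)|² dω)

∫|f(t)|² dt = \frac{\sqrt{3} \sqrt{\pi} \left(1 + e^{12}\right)}{12 e^{12}}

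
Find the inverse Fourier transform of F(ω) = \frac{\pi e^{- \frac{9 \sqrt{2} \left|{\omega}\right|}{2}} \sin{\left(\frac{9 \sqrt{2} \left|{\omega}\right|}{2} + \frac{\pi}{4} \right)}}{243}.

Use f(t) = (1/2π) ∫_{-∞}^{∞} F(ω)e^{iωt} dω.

f(t) = \frac{3}{t^{4} + 6561}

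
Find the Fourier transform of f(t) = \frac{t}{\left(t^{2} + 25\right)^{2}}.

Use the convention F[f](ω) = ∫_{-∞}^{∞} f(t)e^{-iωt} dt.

F(ω) = - \frac{i \pi \omega e^{- 5 \left|{\omega}\right|}}{10}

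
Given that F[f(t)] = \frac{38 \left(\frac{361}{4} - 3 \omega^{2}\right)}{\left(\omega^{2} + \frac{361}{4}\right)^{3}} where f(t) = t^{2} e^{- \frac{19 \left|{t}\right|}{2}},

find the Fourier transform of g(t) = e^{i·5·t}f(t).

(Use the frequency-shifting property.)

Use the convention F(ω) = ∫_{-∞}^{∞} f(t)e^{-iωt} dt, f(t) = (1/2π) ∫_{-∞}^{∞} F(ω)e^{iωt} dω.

F[g](ω) = \frac{608 \left(361 - 12 \left(\omega - 5\right)^{2}\right)}{\left(4 \left(\omega - 5\right)^{2} + 361\right)^{3}}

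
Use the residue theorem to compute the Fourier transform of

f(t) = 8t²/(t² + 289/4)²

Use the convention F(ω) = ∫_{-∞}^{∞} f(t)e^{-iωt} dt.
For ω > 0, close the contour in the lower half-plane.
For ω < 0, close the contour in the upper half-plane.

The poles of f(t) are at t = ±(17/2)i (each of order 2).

Let g(z) = f(z)e^{-iωz}; for large |z| the factor e^{-iωz} decays in the lower half-plane when ω > 0 and in the upper half-plane when ω < 0.

Case ω > 0 (lower half-plane, clockwise contour ⇒ F(ω) = -2πi·ΣRes):
  Res_{z = - \frac{17 i}{2}} g(z) = i \left(\frac{4}{17} - 2 \omega\right) e^{- \frac{17 \omega}{2}} (pole of order 2)
  F(ω) = -2πi·ΣRes = \frac{4 \pi \left(2 - 17 \omega\right) e^{- \frac{17 \omega}{2}}}{17}

Case ω < 0 (upper half-plane, counterclockwise contour ⇒ F(ω) = +2πi·ΣRes):
  Res_{z = \frac{17 i}{2}} g(z) = i \left(- 2 \omega - \frac{4}{17}\right) e^{\frac{17 \omega}{2}} (pole of order 2)
  F(ω) = 2πi·ΣRes = \frac{4 \pi \left(17 \omega + 2\right) e^{\frac{17 \omega}{2}}}{17}

Both cases combine into a single formula in |ω|:

F(ω) = \frac{4 \pi \left(2 - 17 \left|{\omega}\right|\right) e^{- \frac{17 \left|{\omega}\right|}{2}}}{17}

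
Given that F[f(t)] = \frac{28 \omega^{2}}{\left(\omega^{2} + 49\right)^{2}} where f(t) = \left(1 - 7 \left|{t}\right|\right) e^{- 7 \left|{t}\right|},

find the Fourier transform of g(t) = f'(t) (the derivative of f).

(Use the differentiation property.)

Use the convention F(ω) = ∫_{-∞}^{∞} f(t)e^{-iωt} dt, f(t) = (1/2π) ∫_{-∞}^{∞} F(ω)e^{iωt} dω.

F[g](ω) = \frac{28 i \omega^{3}}{\left(\omega^{2} + 49\right)^{2}}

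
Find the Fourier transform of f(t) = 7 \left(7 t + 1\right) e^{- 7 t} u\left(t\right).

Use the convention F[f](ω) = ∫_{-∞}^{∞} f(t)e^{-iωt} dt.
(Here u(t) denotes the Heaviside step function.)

F(ω) = \frac{7 \left(- i \omega - 14\right)}{\omega^{2} - 14 i \omega - 49}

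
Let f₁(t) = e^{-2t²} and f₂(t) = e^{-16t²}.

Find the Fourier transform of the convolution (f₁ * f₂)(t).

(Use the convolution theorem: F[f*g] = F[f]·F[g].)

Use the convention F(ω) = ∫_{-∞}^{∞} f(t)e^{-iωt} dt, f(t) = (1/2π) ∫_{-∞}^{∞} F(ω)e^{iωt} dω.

F[f₁*f₂](ω) = \frac{\sqrt{2} \pi e^{- \frac{9 \omega^{2}}{64}}}{8}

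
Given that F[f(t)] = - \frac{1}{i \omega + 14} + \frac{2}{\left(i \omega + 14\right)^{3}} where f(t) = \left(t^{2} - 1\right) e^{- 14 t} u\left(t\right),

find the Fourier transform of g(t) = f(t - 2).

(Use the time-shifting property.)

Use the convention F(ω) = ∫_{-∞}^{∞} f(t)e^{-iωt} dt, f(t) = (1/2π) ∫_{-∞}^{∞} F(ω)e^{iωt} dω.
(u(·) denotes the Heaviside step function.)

F[g](ω) = \frac{\left(2 i \omega - \left(i \omega + 14\right)^{3} + 28\right) e^{- 2 i \omega}}{\left(i \omega + 14\right)^{4}}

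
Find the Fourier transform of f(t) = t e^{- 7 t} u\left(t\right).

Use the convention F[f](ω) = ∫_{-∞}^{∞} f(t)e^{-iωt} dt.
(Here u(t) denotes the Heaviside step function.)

F(ω) = \frac{1}{\left(i \omega + 7\right)^{2}}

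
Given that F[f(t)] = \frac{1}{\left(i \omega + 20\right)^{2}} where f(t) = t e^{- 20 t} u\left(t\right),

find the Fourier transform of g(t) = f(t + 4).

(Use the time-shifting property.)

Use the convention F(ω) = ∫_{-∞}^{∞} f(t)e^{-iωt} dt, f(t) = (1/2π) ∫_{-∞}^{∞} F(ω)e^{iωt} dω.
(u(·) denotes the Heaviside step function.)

F[g](ω) = \frac{e^{4 i \omega}}{\left(i \omega + 20\right)^{2}}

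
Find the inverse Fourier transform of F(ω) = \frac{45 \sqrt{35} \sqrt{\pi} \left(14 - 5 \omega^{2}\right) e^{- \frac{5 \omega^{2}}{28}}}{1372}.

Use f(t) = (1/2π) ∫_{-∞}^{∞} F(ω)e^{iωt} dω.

f(t) = 9 t^{2} e^{- \frac{7 t^{2}}{5}}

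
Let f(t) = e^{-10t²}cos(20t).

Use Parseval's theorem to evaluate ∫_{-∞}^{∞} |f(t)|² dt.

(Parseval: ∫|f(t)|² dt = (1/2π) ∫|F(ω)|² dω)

∫|f(t)|² dt = \frac{\sqrt{5} \sqrt{\pi} \left(1 + e^{20}\right)}{20 e^{20}}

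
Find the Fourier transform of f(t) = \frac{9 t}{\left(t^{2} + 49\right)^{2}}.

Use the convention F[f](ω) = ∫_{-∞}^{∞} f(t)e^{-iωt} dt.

F(ω) = - \frac{9 i \pi \omega e^{- 7 \left|{\omega}\right|}}{14}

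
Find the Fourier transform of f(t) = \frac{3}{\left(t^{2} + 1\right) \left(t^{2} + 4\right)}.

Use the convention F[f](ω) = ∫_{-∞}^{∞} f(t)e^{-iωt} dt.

F(ω) = \pi e^{- \left|{\omega}\right|} - \frac{\pi e^{- 2 \left|{\omega}\right|}}{2}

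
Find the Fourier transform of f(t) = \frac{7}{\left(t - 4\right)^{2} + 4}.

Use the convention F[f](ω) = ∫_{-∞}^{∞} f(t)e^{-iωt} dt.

F(ω) = \frac{7 \pi e^{- 4 i \omega - 2 \left|{\omega}\right|}}{2}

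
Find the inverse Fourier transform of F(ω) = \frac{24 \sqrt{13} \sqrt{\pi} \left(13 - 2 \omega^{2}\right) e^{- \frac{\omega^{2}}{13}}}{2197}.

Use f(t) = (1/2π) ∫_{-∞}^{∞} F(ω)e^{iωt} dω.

f(t) = 6 t^{2} e^{- \frac{13 t^{2}}{4}}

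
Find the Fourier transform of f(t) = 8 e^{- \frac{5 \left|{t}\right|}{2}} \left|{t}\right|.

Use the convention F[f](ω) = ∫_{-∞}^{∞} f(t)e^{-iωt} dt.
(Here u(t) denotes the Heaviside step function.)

F(ω) = \frac{64 \left(25 - 4 \omega^{2}\right)}{\left(4 \omega^{2} + 25\right)^{2}}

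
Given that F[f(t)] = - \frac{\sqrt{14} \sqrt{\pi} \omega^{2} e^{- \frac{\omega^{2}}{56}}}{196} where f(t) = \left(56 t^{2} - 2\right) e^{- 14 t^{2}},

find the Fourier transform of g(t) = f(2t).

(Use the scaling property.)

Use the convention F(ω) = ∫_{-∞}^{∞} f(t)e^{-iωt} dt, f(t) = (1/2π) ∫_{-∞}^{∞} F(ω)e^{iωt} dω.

F[g](ω) = - \frac{\sqrt{14} \sqrt{\pi} \omega^{2} e^{- \frac{\omega^{2}}{224}}}{1568}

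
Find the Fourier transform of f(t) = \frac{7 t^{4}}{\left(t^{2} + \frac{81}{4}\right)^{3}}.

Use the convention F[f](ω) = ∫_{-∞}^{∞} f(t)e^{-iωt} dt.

F(ω) = \frac{7 \pi \left(27 \omega^{2} - 30 \left|{\omega}\right| + 4\right) e^{- \frac{9 \left|{\omega}\right|}{2}}}{48}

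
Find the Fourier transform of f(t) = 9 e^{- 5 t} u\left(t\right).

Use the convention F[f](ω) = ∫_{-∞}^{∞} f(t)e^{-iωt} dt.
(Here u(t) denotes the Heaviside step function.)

F(ω) = \frac{9}{i \omega + 5}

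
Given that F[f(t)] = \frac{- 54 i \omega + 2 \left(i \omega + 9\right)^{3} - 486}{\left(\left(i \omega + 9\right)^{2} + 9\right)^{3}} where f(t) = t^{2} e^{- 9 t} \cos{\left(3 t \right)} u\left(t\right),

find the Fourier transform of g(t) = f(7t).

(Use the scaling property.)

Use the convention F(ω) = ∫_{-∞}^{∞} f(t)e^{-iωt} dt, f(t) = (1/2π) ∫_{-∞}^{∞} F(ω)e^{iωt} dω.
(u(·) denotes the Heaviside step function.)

F[g](ω) = \frac{98 \left(- 1323 i \omega + \left(i \omega + 63\right)^{3} - 83349\right)}{\left(\left(i \omega + 63\right)^{2} + 441\right)^{3}}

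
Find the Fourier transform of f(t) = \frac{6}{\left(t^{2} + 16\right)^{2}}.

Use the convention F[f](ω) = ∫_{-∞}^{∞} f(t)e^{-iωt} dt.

F(ω) = \frac{3 \pi \left(4 \left|{\omega}\right| + 1\right) e^{- 4 \left|{\omega}\right|}}{64}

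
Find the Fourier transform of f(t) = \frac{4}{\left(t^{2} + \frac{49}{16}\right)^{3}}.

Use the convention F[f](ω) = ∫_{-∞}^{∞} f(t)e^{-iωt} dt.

F(ω) = \frac{32 \pi \left(49 \omega^{2} + 84 \left|{\omega}\right| + 48\right) e^{- \frac{7 \left|{\omega}\right|}{4}}}{16807}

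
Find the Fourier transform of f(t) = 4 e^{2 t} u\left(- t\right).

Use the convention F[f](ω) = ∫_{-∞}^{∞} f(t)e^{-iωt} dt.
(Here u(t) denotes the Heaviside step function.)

F(ω) = - \frac{4}{i \omega - 2}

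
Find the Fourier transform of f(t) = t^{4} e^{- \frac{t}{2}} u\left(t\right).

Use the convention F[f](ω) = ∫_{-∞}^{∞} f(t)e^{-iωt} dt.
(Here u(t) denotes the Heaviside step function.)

F(ω) = \frac{768}{\left(2 i \omega + 1\right)^{5}}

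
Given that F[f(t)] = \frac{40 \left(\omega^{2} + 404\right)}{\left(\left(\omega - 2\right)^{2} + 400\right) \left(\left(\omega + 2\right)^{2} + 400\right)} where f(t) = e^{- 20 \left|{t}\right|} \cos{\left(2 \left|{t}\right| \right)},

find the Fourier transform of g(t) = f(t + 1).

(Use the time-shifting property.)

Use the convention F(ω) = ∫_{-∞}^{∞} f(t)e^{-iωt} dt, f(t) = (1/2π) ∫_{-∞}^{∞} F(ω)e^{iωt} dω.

F[g](ω) = \frac{40 \left(\omega^{2} + 404\right) e^{i \omega}}{\omega^{4} + 792 \omega^{2} + 163216}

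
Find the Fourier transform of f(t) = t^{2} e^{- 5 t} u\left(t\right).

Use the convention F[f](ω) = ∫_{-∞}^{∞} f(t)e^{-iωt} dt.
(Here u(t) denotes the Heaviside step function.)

F(ω) = \frac{2}{\left(i \omega + 5\right)^{3}}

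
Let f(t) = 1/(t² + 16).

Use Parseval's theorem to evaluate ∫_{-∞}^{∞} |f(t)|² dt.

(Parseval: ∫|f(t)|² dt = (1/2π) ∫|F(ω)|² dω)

∫|f(t)|² dt = \frac{\pi}{128}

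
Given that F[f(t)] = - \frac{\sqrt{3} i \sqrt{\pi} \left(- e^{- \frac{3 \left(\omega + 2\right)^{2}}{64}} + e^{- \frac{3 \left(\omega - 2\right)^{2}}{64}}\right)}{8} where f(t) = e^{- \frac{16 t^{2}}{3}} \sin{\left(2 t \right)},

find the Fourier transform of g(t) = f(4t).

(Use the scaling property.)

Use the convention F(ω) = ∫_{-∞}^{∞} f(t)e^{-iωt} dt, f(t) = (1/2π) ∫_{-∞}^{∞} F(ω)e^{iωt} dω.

F[g](ω) = \frac{\sqrt{3} i \sqrt{\pi} \left(1 - e^{\frac{3 \omega}{32}}\right) e^{- \frac{3 \omega^{2}}{1024} - \frac{3 \omega}{64} - \frac{3}{16}}}{32}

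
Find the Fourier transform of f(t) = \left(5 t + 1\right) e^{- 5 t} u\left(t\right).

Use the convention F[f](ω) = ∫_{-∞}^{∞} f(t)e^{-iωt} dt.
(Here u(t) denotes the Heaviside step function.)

F(ω) = \frac{- i \omega - 10}{\omega^{2} - 10 i \omega - 25}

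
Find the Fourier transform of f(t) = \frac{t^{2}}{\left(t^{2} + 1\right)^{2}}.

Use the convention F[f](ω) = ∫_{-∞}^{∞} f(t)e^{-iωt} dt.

F(ω) = \frac{\pi \left(1 - \left|{\omega}\right|\right) e^{- \left|{\omega}\right|}}{2}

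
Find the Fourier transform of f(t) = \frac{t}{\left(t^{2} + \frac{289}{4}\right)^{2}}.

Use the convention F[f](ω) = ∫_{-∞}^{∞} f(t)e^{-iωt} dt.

F(ω) = - \frac{i \pi \omega e^{- \frac{17 \left|{\omega}\right|}{2}}}{17}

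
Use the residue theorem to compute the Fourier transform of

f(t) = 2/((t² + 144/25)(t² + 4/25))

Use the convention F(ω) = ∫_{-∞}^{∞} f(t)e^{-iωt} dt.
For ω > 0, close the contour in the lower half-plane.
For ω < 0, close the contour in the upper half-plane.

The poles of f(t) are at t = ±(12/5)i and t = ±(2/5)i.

Let g(z) = f(z)e^{-iωz}; for large |z| the factor e^{-iωz} decays in the lower half-plane when ω > 0 and in the upper half-plane when ω < 0.

Case ω > 0 (lower half-plane, clockwise contour ⇒ F(ω) = -2πi·ΣRes):
  Res_{z = - \frac{12 i}{5}} g(z) = - \frac{25 i e^{- \frac{12 \omega}{5}}}{336}
  Res_{z = - \frac{2 i}{5}} g(z) = \frac{25 i e^{- \frac{2 \omega}{5}}}{56}
  F(ω) = -2πi·ΣRes = \frac{25 \pi \left(6 e^{2 \omega} - 1\right) e^{- \frac{12 \omega}{5}}}{168}

Case ω < 0 (upper half-plane, counterclockwise contour ⇒ F(ω) = +2πi·ΣRes):
  Res_{z = \frac{12 i}{5}} g(z) = \frac{25 i e^{\frac{12 \omega}{5}}}{336}
  Res_{z = \frac{2 i}{5}} g(z) = - \frac{25 i e^{\frac{2 \omega}{5}}}{56}
  F(ω) = 2πi·ΣRes = \frac{25 \pi \left(6 - e^{2 \omega}\right) e^{\frac{2 \omega}{5}}}{168}

Both cases combine into a single formula in |ω|:

F(ω) = \frac{25 \pi \left(6 e^{2 \left|{\omega}\right|} - 1\right) e^{- \frac{12 \left|{\omega}\right|}{5}}}{168}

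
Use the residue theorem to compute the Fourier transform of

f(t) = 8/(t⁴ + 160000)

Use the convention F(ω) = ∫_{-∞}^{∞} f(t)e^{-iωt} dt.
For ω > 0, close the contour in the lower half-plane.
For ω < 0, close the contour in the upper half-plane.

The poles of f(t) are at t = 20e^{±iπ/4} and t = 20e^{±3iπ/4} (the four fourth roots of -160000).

Let g(z) = f(z)e^{-iωz}; for large |z| the factor e^{-iωz} decays in the lower half-plane when ω > 0 and in the upper half-plane when ω < 0.

Case ω > 0 (lower half-plane, clockwise contour ⇒ F(ω) = -2πi·ΣRes):
  Res_{z = - 10 \sqrt{2} - 10 \sqrt{2} i} g(z) = \frac{\sqrt{2} i \left(1 - i\right) e^{10 \sqrt{2} \omega \left(-1 + i\right)}}{8000}
  Res_{z = 10 \sqrt{2} - 10 \sqrt{2} i} g(z) = \frac{\sqrt{2} i \left(1 + i\right) e^{- 10 \sqrt{2} \omega \left(1 + i\right)}}{8000}
  F(ω) = -2πi·ΣRes = \frac{\sqrt{2} \pi \left(1 - i\right) \left(e^{20 \sqrt{2} i \omega} + i\right) e^{- 10 \sqrt{2} \omega \left(1 + i\right)}}{4000} = \frac{\pi e^{- 10 \sqrt{2} \omega} \sin{\left(10 \sqrt{2} \omega + \frac{\pi}{4} \right)}}{1000}

Case ω < 0 (upper half-plane, counterclockwise contour ⇒ F(ω) = +2πi·ΣRes):
  Res_{z = 10 \sqrt{2} + 10 \sqrt{2} i} g(z) = \frac{\sqrt{2} i \left(-1 + i\right) e^{10 \sqrt{2} \omega \left(1 - i\right)}}{8000}
  Res_{z = - 10 \sqrt{2} + 10 \sqrt{2} i} g(z) = \frac{\sqrt{2} \left(1 - i\right) e^{10 \sqrt{2} \omega \left(1 + i\right)}}{8000}
  F(ω) = 2πi·ΣRes = - \frac{\sqrt{2} i \pi \left(i \left(1 - i\right) e^{10 \sqrt{2} \omega \left(1 - i\right)} - \left(1 - i\right) e^{10 \sqrt{2} \omega \left(1 + i\right)}\right)}{4000} = \frac{\pi e^{10 \sqrt{2} \omega} \cos{\left(10 \sqrt{2} \omega + \frac{\pi}{4} \right)}}{1000}

Both cases combine into a single formula in |ω|:

F(ω) = \frac{\pi e^{- 10 \sqrt{2} \left|{\omega}\right|} \sin{\left(10 \sqrt{2} \left|{\omega}\right| + \frac{\pi}{4} \right)}}{1000}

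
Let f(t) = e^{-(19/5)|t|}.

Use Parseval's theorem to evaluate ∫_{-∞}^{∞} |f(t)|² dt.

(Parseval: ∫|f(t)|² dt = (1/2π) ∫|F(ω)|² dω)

∫|f(t)|² dt = \frac{5}{19}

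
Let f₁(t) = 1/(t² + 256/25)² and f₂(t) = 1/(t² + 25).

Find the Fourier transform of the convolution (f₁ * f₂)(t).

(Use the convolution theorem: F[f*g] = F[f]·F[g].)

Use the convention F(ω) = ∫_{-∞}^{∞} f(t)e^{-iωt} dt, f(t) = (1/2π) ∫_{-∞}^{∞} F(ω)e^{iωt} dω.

F[f₁*f₂](ω) = \frac{5 \pi^{2} \left(16 \left|{\omega}\right| + 5\right) e^{- \frac{41 \left|{\omega}\right|}{5}}}{8192}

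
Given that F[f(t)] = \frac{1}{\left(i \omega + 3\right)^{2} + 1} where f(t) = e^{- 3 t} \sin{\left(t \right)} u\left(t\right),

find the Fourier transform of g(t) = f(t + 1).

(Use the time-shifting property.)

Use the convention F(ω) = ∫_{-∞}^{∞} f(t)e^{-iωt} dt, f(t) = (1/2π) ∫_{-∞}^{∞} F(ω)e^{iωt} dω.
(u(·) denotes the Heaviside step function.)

F[g](ω) = \frac{e^{i \omega}}{\left(i \omega + 3\right)^{2} + 1}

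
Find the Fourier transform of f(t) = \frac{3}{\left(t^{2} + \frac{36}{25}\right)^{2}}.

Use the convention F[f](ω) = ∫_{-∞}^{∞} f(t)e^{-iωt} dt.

F(ω) = \frac{25 \pi \left(6 \left|{\omega}\right| + 5\right) e^{- \frac{6 \left|{\omega}\right|}{5}}}{144}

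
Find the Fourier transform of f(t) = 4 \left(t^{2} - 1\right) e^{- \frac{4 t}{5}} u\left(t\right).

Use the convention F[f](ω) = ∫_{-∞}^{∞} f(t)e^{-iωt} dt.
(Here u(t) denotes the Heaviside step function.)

F(ω) = \frac{20 \left(250 i \omega - \left(5 i \omega + 4\right)^{3} + 200\right)}{\left(5 i \omega + 4\right)^{4}}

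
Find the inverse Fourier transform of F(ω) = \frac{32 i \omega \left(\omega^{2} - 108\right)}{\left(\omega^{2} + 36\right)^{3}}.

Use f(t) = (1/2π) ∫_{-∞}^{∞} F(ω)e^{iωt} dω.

f(t) = 8 t e^{- 6 \left|{t}\right|} \left|{t}\right|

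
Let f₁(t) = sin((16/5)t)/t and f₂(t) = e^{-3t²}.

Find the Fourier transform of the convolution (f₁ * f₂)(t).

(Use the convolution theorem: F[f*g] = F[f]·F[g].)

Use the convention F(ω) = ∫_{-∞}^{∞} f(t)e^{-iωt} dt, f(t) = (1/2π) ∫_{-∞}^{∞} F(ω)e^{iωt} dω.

F[f₁*f₂](ω) = \begin{cases} \frac{\sqrt{3} \pi^{\frac{3}{2}} e^{- \frac{\omega^{2}}{12}}}{3} & \text{for}\: \omega > - \frac{16}{5} \wedge \omega < \frac{16}{5} \\0 & \text{otherwise} \end{cases}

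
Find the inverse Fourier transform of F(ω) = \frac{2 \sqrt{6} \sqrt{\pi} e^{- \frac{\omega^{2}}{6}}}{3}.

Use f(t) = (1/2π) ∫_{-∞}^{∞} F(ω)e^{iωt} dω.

f(t) = 2 e^{- \frac{3 t^{2}}{2}}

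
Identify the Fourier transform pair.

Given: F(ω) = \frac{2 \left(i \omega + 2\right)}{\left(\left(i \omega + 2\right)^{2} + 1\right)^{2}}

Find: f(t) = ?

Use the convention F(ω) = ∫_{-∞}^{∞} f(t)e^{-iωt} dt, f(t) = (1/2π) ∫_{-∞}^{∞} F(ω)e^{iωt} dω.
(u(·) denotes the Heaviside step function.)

f(t) = t e^{- 2 t} \sin{\left(t \right)} u\left(t\right)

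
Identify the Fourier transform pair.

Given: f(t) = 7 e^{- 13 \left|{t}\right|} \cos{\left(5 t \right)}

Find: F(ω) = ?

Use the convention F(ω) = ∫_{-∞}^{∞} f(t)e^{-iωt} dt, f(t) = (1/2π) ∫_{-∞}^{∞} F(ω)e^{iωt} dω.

F(ω) = \frac{182 \left(\omega^{2} + 194\right)}{\omega^{4} + 288 \omega^{2} + 37636}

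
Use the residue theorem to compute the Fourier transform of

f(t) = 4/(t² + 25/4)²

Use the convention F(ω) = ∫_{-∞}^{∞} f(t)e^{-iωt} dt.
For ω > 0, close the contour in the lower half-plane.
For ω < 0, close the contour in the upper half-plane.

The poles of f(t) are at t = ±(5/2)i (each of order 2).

Let g(z) = f(z)e^{-iωz}; for large |z| the factor e^{-iωz} decays in the lower half-plane when ω > 0 and in the upper half-plane when ω < 0.

Case ω > 0 (lower half-plane, clockwise contour ⇒ F(ω) = -2πi·ΣRes):
  Res_{z = - \frac{5 i}{2}} g(z) = \frac{4 i \left(5 \omega + 2\right) e^{- \frac{5 \omega}{2}}}{125} (pole of order 2)
  F(ω) = -2πi·ΣRes = \frac{8 \pi \left(5 \omega + 2\right) e^{- \frac{5 \omega}{2}}}{125}

Case ω < 0 (upper half-plane, counterclockwise contour ⇒ F(ω) = +2πi·ΣRes):
  Res_{z = \frac{5 i}{2}} g(z) = \frac{4 i \left(5 \omega - 2\right) e^{\frac{5 \omega}{2}}}{125} (pole of order 2)
  F(ω) = 2πi·ΣRes = \frac{8 \pi \left(2 - 5 \omega\right) e^{\frac{5 \omega}{2}}}{125}

Both cases combine into a single formula in |ω|:

F(ω) = \frac{8 \pi \left(5 \left|{\omega}\right| + 2\right) e^{- \frac{5 \left|{\omega}\right|}{2}}}{125}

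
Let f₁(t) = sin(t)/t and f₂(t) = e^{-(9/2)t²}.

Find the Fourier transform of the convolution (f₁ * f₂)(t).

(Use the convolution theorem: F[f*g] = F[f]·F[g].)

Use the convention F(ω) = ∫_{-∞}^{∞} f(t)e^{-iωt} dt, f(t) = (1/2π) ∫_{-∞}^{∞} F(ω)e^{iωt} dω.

F[f₁*f₂](ω) = \begin{cases} \frac{\sqrt{2} \pi^{\frac{3}{2}} e^{- \frac{\omega^{2}}{18}}}{3} & \text{for}\: \omega > -1 \wedge \omega < 1 \\0 & \text{otherwise} \end{cases}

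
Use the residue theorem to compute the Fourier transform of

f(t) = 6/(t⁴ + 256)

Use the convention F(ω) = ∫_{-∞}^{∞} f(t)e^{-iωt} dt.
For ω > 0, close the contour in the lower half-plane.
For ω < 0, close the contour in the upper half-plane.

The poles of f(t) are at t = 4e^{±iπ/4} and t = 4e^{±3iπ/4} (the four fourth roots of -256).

Let g(z) = f(z)e^{-iωz}; for large |z| the factor e^{-iωz} decays in the lower half-plane when ω > 0 and in the upper half-plane when ω < 0.

Case ω > 0 (lower half-plane, clockwise contour ⇒ F(ω) = -2πi·ΣRes):
  Res_{z = - 2 \sqrt{2} - 2 \sqrt{2} i} g(z) = \frac{3 \sqrt{2} i \left(1 - i\right) e^{2 \sqrt{2} \omega \left(-1 + i\right)}}{256}
  Res_{z = 2 \sqrt{2} - 2 \sqrt{2} i} g(z) = \frac{3 \sqrt{2} i \left(1 + i\right) e^{- 2 \sqrt{2} \omega \left(1 + i\right)}}{256}
  F(ω) = -2πi·ΣRes = \frac{3 \sqrt{2} \pi \left(1 - i\right) \left(e^{4 \sqrt{2} i \omega} + i\right) e^{- 2 \sqrt{2} \omega \left(1 + i\right)}}{128} = \frac{3 \pi e^{- 2 \sqrt{2} \omega} \sin{\left(2 \sqrt{2} \omega + \frac{\pi}{4} \right)}}{32}

Case ω < 0 (upper half-plane, counterclockwise contour ⇒ F(ω) = +2πi·ΣRes):
  Res_{z = 2 \sqrt{2} + 2 \sqrt{2} i} g(z) = \frac{3 \sqrt{2} i \left(-1 + i\right) e^{2 \sqrt{2} \omega \left(1 - i\right)}}{256}
  Res_{z = - 2 \sqrt{2} + 2 \sqrt{2} i} g(z) = \frac{3 \sqrt{2} \left(1 - i\right) e^{2 \sqrt{2} \omega \left(1 + i\right)}}{256}
  F(ω) = 2πi·ΣRes = - \frac{3 \sqrt{2} i \pi \left(i \left(1 - i\right) e^{2 \sqrt{2} \omega \left(1 - i\right)} - \left(1 - i\right) e^{2 \sqrt{2} \omega \left(1 + i\right)}\right)}{128} = \frac{3 \pi e^{2 \sqrt{2} \omega} \cos{\left(2 \sqrt{2} \omega + \frac{\pi}{4} \right)}}{32}

Both cases combine into a single formula in |ω|:

F(ω) = \frac{3 \pi e^{- 2 \sqrt{2} \left|{\omega}\right|} \sin{\left(2 \sqrt{2} \left|{\omega}\right| + \frac{\pi}{4} \right)}}{32}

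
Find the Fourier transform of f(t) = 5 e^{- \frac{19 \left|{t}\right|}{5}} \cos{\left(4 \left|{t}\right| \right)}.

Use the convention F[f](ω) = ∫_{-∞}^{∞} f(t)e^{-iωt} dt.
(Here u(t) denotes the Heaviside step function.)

F(ω) = \frac{950 \left(25 \omega^{2} + 761\right)}{625 \omega^{4} - 1950 \omega^{2} + 579121}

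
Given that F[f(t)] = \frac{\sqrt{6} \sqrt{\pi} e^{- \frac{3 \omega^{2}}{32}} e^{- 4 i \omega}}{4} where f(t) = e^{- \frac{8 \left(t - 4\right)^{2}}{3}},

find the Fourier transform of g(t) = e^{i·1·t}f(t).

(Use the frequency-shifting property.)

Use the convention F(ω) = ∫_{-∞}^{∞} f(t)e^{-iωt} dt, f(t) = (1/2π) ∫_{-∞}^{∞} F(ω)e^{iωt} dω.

F[g](ω) = \frac{\sqrt{6} \sqrt{\pi} e^{- \frac{\left(\omega - 1\right) \left(3 \omega - 3 + 128 i\right)}{32}}}{4}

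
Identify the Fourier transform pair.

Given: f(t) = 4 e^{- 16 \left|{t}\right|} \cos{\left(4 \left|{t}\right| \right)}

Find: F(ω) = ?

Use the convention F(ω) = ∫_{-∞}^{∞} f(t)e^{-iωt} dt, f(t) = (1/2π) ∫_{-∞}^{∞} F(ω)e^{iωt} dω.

F(ω) = \frac{128 \left(\omega^{2} + 272\right)}{\omega^{4} + 480 \omega^{2} + 73984}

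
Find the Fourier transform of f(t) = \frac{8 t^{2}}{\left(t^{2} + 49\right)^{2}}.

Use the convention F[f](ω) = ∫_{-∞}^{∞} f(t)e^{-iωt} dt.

F(ω) = \frac{4 \pi \left(1 - 7 \left|{\omega}\right|\right) e^{- 7 \left|{\omega}\right|}}{7}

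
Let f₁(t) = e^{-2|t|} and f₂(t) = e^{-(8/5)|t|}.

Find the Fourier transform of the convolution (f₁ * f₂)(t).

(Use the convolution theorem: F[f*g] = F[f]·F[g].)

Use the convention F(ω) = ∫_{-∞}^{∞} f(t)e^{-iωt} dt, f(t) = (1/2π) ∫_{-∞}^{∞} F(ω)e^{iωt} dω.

F[f₁*f₂](ω) = \frac{320}{\left(\omega^{2} + 4\right) \left(25 \omega^{2} + 64\right)}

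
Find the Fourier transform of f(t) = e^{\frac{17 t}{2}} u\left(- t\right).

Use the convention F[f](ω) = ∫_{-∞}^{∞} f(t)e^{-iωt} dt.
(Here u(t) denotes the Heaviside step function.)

F(ω) = - \frac{2}{2 i \omega - 17}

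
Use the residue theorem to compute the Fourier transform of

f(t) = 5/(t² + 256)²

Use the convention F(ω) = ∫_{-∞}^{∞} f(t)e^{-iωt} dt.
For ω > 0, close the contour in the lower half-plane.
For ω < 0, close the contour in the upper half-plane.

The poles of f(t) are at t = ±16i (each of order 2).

Let g(z) = f(z)e^{-iωz}; for large |z| the factor e^{-iωz} decays in the lower half-plane when ω > 0 and in the upper half-plane when ω < 0.

Case ω > 0 (lower half-plane, clockwise contour ⇒ F(ω) = -2πi·ΣRes):
  Res_{z = - 16 i} g(z) = \frac{5 i \left(16 \omega + 1\right) e^{- 16 \omega}}{16384} (pole of order 2)
  F(ω) = -2πi·ΣRes = \frac{5 \pi \left(16 \omega + 1\right) e^{- 16 \omega}}{8192}

Case ω < 0 (upper half-plane, counterclockwise contour ⇒ F(ω) = +2πi·ΣRes):
  Res_{z = 16 i} g(z) = \frac{5 i \left(16 \omega - 1\right) e^{16 \omega}}{16384} (pole of order 2)
  F(ω) = 2πi·ΣRes = \frac{5 \pi \left(1 - 16 \omega\right) e^{16 \omega}}{8192}

Both cases combine into a single formula in |ω|:

F(ω) = \frac{5 \pi \left(16 \left|{\omega}\right| + 1\right) e^{- 16 \left|{\omega}\right|}}{8192}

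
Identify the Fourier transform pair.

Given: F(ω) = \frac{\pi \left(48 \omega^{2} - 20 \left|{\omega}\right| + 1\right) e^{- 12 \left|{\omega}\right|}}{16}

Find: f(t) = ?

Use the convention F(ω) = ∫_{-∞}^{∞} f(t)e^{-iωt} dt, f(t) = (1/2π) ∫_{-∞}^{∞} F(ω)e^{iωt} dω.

f(t) = \frac{2 t^{4}}{\left(t^{2} + 144\right)^{3}}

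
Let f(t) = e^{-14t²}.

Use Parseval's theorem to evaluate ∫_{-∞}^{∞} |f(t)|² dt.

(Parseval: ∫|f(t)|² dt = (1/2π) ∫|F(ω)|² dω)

∫|f(t)|² dt = \frac{\sqrt{7} \sqrt{\pi}}{14}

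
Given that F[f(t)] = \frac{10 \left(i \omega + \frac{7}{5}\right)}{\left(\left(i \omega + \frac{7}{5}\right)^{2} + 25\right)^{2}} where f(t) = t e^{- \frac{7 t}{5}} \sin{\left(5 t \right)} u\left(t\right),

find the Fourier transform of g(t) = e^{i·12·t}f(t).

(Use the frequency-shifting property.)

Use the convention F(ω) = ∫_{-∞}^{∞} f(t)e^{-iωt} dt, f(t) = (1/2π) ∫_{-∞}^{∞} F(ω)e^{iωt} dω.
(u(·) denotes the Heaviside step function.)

F[g](ω) = \frac{1250 \left(5 i \left(\omega - 12\right) + 7\right)}{\left(\left(5 i \left(\omega - 12\right) + 7\right)^{2} + 625\right)^{2}}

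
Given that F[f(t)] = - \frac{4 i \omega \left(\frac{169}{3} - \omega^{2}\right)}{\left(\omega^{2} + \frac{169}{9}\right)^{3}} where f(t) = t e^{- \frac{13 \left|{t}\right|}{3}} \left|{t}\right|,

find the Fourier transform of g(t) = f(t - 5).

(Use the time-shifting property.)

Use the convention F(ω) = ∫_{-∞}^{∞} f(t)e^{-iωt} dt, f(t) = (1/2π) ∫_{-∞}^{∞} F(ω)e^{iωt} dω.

F[g](ω) = \frac{972 i \omega \left(3 \omega^{2} - 169\right) e^{- 5 i \omega}}{\left(9 \omega^{2} + 169\right)^{3}}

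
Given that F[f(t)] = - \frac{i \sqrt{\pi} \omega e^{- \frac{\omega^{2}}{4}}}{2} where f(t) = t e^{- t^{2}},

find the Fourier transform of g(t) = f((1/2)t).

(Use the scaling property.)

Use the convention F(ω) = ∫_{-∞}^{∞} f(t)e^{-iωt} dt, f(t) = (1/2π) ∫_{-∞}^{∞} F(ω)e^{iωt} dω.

F[g](ω) = - 2 i \sqrt{\pi} \omega e^{- \omega^{2}}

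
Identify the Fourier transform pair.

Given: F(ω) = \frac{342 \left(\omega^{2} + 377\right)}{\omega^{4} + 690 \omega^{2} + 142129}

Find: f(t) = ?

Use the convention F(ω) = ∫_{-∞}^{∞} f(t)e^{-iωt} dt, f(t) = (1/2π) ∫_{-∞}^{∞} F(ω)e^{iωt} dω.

f(t) = 9 e^{- 19 \left|{t}\right|} \cos{\left(4 t \right)}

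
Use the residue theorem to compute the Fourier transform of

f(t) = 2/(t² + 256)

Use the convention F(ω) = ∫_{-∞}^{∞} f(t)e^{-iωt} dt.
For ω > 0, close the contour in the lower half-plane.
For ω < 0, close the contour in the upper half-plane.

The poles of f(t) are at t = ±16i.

Let g(z) = f(z)e^{-iωz}; for large |z| the factor e^{-iωz} decays in the lower half-plane when ω > 0 and in the upper half-plane when ω < 0.

Case ω > 0 (lower half-plane, clockwise contour ⇒ F(ω) = -2πi·ΣRes):
  Res_{z = - 16 i} g(z) = \frac{i e^{- 16 \omega}}{16}
  F(ω) = -2πi·ΣRes = \frac{\pi e^{- 16 \omega}}{8}

Case ω < 0 (upper half-plane, counterclockwise contour ⇒ F(ω) = +2πi·ΣRes):
  Res_{z = 16 i} g(z) = - \frac{i e^{16 \omega}}{16}
  F(ω) = 2πi·ΣRes = \frac{\pi e^{16 \omega}}{8}

Both cases combine into a single formula in |ω|:

F(ω) = \frac{\pi e^{- 16 \left|{\omega}\right|}}{8}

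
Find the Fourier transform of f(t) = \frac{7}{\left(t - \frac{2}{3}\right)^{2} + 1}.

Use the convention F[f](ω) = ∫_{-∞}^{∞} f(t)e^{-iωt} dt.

F(ω) = 7 \pi e^{- \frac{2 i \omega}{3} - \left|{\omega}\right|}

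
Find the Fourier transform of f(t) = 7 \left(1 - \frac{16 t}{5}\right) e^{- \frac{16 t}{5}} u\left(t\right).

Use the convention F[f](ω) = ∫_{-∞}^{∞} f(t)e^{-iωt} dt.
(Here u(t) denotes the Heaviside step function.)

F(ω) = \frac{175 i \omega}{- 25 \omega^{2} + 160 i \omega + 256}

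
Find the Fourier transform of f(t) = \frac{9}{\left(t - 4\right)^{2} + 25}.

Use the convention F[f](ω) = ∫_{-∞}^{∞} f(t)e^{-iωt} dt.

F(ω) = \frac{9 \pi e^{- 4 i \omega - 5 \left|{\omega}\right|}}{5}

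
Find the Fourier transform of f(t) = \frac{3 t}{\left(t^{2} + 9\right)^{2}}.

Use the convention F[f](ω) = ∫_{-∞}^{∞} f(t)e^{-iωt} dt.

F(ω) = - \frac{i \pi \omega e^{- 3 \left|{\omega}\right|}}{2}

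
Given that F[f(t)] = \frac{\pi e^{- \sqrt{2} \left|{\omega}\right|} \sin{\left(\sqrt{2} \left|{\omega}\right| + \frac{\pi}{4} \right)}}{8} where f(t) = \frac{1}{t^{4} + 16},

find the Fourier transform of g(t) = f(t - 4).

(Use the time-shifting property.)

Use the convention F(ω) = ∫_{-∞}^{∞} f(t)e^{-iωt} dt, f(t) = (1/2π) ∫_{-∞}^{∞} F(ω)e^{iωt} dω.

F[g](ω) = \frac{\pi e^{- 4 i \omega - \sqrt{2} \left|{\omega}\right|} \sin{\left(\sqrt{2} \left|{\omega}\right| + \frac{\pi}{4} \right)}}{8}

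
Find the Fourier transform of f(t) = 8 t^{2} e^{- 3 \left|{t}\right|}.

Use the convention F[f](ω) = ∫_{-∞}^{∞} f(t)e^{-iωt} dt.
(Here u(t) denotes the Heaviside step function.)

F(ω) = \frac{288 \left(3 - \omega^{2}\right)}{\left(\omega^{2} + 9\right)^{3}}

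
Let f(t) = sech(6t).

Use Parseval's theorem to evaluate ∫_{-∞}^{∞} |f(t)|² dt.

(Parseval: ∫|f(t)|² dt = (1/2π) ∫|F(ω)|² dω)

∫|f(t)|² dt = \frac{1}{3}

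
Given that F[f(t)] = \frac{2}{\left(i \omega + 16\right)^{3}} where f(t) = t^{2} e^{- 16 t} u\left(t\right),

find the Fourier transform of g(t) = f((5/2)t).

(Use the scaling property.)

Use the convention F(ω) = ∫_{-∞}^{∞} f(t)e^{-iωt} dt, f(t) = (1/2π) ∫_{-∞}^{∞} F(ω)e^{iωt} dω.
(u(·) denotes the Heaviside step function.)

F[g](ω) = \frac{25}{2 \left(i \omega + 40\right)^{3}}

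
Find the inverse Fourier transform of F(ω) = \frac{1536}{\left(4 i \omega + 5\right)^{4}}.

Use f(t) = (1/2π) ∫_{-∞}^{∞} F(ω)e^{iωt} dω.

f(t) = t^{3} e^{- \frac{5 t}{4}} u\left(t\right)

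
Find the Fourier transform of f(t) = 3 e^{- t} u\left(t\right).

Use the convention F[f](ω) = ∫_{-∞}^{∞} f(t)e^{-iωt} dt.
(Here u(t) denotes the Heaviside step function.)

F(ω) = \frac{3}{i \omega + 1}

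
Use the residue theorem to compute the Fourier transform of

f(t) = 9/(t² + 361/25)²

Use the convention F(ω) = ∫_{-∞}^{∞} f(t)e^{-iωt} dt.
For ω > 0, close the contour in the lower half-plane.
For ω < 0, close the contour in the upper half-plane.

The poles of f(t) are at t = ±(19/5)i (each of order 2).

Let g(z) = f(z)e^{-iωz}; for large |z| the factor e^{-iωz} decays in the lower half-plane when ω > 0 and in the upper half-plane when ω < 0.

Case ω > 0 (lower half-plane, clockwise contour ⇒ F(ω) = -2πi·ΣRes):
  Res_{z = - \frac{19 i}{5}} g(z) = \frac{225 i \left(19 \omega + 5\right) e^{- \frac{19 \omega}{5}}}{27436} (pole of order 2)
  F(ω) = -2πi·ΣRes = \frac{225 \pi \left(19 \omega + 5\right) e^{- \frac{19 \omega}{5}}}{13718}

Case ω < 0 (upper half-plane, counterclockwise contour ⇒ F(ω) = +2πi·ΣRes):
  Res_{z = \frac{19 i}{5}} g(z) = \frac{225 i \left(19 \omega - 5\right) e^{\frac{19 \omega}{5}}}{27436} (pole of order 2)
  F(ω) = 2πi·ΣRes = \frac{225 \pi \left(5 - 19 \omega\right) e^{\frac{19 \omega}{5}}}{13718}

Both cases combine into a single formula in |ω|:

F(ω) = \frac{225 \pi \left(19 \left|{\omega}\right| + 5\right) e^{- \frac{19 \left|{\omega}\right|}{5}}}{13718}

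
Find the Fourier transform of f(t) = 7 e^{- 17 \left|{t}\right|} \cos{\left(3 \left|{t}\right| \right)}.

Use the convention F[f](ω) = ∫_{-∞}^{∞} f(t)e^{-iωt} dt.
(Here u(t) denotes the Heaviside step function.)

F(ω) = \frac{238 \left(\omega^{2} + 298\right)}{\omega^{4} + 560 \omega^{2} + 88804}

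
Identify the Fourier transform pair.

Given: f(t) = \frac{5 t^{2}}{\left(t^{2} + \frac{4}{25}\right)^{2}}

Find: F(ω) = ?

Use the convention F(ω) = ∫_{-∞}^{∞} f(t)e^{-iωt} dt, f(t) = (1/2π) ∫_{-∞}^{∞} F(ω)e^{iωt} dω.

F(ω) = \frac{5 \pi \left(5 - 2 \left|{\omega}\right|\right) e^{- \frac{2 \left|{\omega}\right|}{5}}}{4}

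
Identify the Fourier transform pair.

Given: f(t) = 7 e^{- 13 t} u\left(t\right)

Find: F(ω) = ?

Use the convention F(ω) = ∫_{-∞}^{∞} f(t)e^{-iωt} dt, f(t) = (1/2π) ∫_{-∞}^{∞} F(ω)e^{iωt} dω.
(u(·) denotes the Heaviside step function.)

F(ω) = \frac{7}{i \omega + 13}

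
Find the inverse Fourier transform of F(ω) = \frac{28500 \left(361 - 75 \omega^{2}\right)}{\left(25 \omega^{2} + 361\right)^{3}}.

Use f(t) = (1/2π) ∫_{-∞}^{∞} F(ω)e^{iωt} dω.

f(t) = 3 t^{2} e^{- \frac{19 \left|{t}\right|}{5}}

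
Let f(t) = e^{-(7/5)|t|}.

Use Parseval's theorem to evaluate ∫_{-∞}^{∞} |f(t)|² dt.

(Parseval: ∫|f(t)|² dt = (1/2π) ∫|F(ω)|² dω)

∫|f(t)|² dt = \frac{5}{7}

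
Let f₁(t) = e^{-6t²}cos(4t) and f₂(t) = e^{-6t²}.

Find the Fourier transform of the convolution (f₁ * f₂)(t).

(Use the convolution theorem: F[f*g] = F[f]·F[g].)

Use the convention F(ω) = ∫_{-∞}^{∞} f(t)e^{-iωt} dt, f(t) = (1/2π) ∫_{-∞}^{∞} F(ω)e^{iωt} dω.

F[f₁*f₂](ω) = \frac{\pi \left(e^{\frac{2 \omega}{3}} + 1\right) e^{- \frac{\omega^{2}}{12} - \frac{\omega}{3} - \frac{2}{3}}}{12}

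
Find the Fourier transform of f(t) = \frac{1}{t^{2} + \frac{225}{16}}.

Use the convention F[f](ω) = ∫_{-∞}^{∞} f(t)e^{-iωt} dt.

F(ω) = \frac{4 \pi e^{- \frac{15 \left|{\omega}\right|}{4}}}{15}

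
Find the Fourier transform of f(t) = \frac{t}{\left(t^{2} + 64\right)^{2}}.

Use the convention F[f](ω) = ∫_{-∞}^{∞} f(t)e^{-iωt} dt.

F(ω) = - \frac{i \pi \omega e^{- 8 \left|{\omega}\right|}}{16}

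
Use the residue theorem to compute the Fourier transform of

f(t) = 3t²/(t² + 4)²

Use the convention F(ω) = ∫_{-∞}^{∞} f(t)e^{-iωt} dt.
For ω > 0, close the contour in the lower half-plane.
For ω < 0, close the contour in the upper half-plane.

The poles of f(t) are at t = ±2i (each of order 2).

Let g(z) = f(z)e^{-iωz}; for large |z| the factor e^{-iωz} decays in the lower half-plane when ω > 0 and in the upper half-plane when ω < 0.

Case ω > 0 (lower half-plane, clockwise contour ⇒ F(ω) = -2πi·ΣRes):
  Res_{z = - 2 i} g(z) = \frac{3 i \left(1 - 2 \omega\right) e^{- 2 \omega}}{8} (pole of order 2)
  F(ω) = -2πi·ΣRes = \frac{3 \pi \left(1 - 2 \omega\right) e^{- 2 \omega}}{4}

Case ω < 0 (upper half-plane, counterclockwise contour ⇒ F(ω) = +2πi·ΣRes):
  Res_{z = 2 i} g(z) = \frac{3 i \left(- 2 \omega - 1\right) e^{2 \omega}}{8} (pole of order 2)
  F(ω) = 2πi·ΣRes = \frac{3 \pi \left(2 \omega + 1\right) e^{2 \omega}}{4}

Both cases combine into a single formula in |ω|:

F(ω) = \frac{3 \pi \left(1 - 2 \left|{\omega}\right|\right) e^{- 2 \left|{\omega}\right|}}{4}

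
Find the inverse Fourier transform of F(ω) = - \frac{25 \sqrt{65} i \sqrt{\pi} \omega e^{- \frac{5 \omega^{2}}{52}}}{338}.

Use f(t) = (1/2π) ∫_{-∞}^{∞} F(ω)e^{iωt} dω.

f(t) = 5 t e^{- \frac{13 t^{2}}{5}}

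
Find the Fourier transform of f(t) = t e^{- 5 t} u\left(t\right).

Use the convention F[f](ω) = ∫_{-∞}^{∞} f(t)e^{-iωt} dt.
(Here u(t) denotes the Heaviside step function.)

F(ω) = \frac{1}{\left(i \omega + 5\right)^{2}}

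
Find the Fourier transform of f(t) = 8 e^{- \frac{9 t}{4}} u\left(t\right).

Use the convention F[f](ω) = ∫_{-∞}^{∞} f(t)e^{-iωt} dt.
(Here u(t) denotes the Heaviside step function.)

F(ω) = \frac{32}{4 i \omega + 9}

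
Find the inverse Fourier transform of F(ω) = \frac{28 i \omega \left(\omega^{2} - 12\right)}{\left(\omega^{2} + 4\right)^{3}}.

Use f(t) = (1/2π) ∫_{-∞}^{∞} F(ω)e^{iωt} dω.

f(t) = 7 t e^{- 2 \left|{t}\right|} \left|{t}\right|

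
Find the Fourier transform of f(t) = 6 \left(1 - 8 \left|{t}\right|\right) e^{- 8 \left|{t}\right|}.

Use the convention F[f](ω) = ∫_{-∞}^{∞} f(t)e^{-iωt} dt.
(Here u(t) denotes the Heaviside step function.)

F(ω) = \frac{192 \omega^{2}}{\left(\omega^{2} + 64\right)^{2}}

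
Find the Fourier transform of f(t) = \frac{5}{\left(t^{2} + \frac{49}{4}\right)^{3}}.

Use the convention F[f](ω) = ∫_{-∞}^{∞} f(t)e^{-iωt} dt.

F(ω) = \frac{5 \pi \left(49 \omega^{2} + 42 \left|{\omega}\right| + 12\right) e^{- \frac{7 \left|{\omega}\right|}{2}}}{16807}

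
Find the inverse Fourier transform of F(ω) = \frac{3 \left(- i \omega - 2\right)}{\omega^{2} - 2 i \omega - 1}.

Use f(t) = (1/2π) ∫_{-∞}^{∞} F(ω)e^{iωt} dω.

f(t) = 3 \left(t + 1\right) e^{- t} u\left(t\right)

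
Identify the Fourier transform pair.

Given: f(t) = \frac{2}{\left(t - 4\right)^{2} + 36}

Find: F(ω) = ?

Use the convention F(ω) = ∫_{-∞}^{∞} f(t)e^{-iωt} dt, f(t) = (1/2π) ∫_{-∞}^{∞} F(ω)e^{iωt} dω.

F(ω) = \frac{\pi e^{- 4 i \omega - 6 \left|{\omega}\right|}}{3}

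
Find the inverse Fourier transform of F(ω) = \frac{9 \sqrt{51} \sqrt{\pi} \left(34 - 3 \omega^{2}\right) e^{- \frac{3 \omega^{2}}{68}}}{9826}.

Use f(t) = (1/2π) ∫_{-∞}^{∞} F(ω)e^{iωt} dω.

f(t) = 6 t^{2} e^{- \frac{17 t^{2}}{3}}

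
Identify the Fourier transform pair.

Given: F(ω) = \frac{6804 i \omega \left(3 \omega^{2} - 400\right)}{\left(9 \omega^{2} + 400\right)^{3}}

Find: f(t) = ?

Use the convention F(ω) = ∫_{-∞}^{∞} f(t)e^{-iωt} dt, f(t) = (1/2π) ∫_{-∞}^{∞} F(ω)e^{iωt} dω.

f(t) = 7 t e^{- \frac{20 \left|{t}\right|}{3}} \left|{t}\right|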